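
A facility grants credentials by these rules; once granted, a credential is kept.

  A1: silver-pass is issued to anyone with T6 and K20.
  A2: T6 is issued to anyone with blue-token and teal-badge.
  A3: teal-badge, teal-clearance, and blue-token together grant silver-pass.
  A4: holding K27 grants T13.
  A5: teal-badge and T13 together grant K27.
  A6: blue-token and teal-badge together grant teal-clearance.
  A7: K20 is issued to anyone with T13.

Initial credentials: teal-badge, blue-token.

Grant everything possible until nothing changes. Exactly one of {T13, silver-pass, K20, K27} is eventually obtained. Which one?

silver-pass

Holding blue-token and teal-badge grants teal-clearance (A6).
Holding teal-badge, teal-clearance, and blue-token grants silver-pass (A3).
T13 would need K27 (A4), but K27 is never granted. K27 would need teal-badge and T13 (A5), but T13 is never granted. K20 would need T13 (A7), but T13 is never granted.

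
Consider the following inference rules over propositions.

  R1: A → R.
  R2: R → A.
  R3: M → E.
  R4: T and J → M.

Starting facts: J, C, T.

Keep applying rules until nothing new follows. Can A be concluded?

No

A would need R (R2), but R is never established.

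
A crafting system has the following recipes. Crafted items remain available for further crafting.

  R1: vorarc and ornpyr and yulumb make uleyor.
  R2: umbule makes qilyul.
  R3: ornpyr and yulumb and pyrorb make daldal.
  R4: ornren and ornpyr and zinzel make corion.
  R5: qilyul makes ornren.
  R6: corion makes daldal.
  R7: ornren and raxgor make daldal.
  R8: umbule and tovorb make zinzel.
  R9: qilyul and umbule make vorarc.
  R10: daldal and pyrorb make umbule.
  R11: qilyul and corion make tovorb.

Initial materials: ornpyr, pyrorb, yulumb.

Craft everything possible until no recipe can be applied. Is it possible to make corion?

corion would need ornren, ornpyr, and zinzel (R4), but zinzel is never obtained.

No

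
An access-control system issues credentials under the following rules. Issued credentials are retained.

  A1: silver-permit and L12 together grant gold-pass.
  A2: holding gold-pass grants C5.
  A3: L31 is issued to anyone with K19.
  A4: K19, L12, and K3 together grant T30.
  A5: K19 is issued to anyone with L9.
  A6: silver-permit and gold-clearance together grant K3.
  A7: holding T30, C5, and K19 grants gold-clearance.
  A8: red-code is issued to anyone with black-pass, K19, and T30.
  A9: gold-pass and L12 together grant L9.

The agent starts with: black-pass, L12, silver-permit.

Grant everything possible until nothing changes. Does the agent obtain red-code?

No

red-code would need black-pass, K19, and T30 (A8), but T30 is never granted.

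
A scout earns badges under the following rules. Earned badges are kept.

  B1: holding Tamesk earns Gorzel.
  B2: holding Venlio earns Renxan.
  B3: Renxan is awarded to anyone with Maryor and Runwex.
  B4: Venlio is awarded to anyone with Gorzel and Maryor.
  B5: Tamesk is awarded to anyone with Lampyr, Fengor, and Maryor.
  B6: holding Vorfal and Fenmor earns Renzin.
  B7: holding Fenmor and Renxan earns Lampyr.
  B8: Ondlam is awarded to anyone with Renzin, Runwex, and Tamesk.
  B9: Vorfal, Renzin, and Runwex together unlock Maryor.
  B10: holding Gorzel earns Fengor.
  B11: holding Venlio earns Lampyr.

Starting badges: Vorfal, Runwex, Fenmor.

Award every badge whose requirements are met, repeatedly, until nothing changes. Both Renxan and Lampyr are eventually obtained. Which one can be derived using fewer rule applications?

Renxan

Renxan: With Vorfal and Fenmor, Renzin is earned (B6). With Vorfal, Renzin, and Runwex, Maryor is earned (B9). With Maryor and Runwex, Renxan is earned (B3). [3 rule applications]
Lampyr: With Vorfal and Fenmor, Renzin is earned (B6). With Vorfal, Renzin, and Runwex, Maryor is earned (B9). With Maryor and Runwex, Renxan is earned (B3). With Fenmor and Renxan, Lampyr is earned (B7). [4 rule applications]
Renxan needs fewer.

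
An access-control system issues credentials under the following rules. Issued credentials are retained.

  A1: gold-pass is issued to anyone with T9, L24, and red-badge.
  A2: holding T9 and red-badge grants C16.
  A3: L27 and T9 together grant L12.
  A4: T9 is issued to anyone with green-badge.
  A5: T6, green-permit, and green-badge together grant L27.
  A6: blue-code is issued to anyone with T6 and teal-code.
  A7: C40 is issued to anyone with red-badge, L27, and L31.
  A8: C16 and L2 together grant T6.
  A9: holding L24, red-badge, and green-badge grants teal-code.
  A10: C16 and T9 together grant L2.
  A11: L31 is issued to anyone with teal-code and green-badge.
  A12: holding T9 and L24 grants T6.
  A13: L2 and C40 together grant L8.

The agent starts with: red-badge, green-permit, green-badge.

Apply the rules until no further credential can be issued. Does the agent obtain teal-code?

teal-code would need L24, red-badge, and green-badge (A9), but L24 is never granted.

No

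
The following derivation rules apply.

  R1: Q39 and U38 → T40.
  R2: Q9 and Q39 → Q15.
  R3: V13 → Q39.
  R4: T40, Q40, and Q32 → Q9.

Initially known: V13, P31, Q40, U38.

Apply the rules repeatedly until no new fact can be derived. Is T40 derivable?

Yes

From V13, R3 gives Q39.
From Q39 and U38, R1 gives T40.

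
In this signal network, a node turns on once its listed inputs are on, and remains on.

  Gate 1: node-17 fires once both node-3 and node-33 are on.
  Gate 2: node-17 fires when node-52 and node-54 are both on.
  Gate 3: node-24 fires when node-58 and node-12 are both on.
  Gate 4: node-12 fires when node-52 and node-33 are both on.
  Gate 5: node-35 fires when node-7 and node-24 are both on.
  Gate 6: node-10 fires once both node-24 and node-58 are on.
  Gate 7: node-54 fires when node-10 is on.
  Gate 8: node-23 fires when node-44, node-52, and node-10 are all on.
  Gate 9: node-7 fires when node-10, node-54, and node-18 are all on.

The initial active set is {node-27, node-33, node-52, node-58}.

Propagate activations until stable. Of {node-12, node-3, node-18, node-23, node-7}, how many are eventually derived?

Gate 4: node-52 and node-33 on → node-12 on.
node-12: reached.
No rule produces node-3, and it is not given.
No rule produces node-18, and it is not given.
node-23 would need node-44, node-52, and node-10 (Gate 8), but node-44 never turns on.
node-7 would need node-10, node-54, and node-18 (Gate 9), but node-18 never turns on.
Reached: node-12 — 1 of the 5.

1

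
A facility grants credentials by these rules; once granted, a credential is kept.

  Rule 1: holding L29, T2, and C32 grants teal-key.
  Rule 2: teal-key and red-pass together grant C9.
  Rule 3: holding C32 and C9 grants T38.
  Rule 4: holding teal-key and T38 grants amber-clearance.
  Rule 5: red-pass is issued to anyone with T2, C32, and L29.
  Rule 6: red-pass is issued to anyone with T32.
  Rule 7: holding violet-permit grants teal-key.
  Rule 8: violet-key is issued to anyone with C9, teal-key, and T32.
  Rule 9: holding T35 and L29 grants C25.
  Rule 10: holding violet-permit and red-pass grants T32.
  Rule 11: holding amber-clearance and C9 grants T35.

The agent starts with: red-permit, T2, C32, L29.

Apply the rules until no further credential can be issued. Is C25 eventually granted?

Yes

Holding T2, C32, and L29 grants red-pass (Rule 5).
Holding L29, T2, and C32 grants teal-key (Rule 1).
Holding teal-key and red-pass grants C9 (Rule 2).
Holding C32 and C9 grants T38 (Rule 3).
Holding teal-key and T38 grants amber-clearance (Rule 4).
Holding amber-clearance and C9 grants T35 (Rule 11).
Holding T35 and L29 grants C25 (Rule 9).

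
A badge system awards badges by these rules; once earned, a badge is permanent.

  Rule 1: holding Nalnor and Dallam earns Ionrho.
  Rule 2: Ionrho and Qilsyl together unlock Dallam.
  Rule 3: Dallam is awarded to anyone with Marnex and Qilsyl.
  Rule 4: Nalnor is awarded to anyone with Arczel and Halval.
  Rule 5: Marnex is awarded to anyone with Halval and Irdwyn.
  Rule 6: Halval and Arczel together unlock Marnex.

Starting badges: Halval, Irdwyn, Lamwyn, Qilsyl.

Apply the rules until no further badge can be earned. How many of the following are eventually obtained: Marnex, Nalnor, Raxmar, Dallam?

With Halval and Irdwyn, Marnex is earned (Rule 5).
With Marnex and Qilsyl, Dallam is earned (Rule 3).
Marnex: reached.
Nalnor would need Arczel and Halval (Rule 4), but Arczel is never earned.
No rule produces Raxmar, and it is not given.
Dallam: reached.
Reached: Marnex and Dallam — 2 of the 4.

2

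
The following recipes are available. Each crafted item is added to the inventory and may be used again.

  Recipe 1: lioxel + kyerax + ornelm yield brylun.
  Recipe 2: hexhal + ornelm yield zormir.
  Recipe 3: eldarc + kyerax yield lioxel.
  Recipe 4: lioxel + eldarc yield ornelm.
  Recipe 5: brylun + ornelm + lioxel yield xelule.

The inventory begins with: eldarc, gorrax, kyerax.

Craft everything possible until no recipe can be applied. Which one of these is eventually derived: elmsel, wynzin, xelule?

xelule

Using Recipe 3, eldarc and kyerax make lioxel.
Using Recipe 4, lioxel and eldarc make ornelm.
Using Recipe 1, lioxel, kyerax, and ornelm make brylun.
brylun + ornelm + lioxel → xelule (Recipe 5).
No rule produces elmsel, and it is not given. No rule produces wynzin, and it is not given.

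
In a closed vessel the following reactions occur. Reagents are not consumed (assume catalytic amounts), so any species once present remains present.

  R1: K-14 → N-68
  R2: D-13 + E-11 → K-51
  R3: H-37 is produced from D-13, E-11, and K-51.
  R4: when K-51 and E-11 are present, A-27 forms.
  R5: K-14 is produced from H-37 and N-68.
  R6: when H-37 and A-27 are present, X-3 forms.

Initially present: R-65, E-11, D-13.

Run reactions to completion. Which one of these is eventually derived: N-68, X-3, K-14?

X-3

D-13 and E-11 present → K-51 forms (R2).
D-13, E-11, and K-51 present → H-37 forms (R3).
K-51 and E-11 present → A-27 forms (R4).
H-37 and A-27 present → X-3 forms (R6).
N-68 would need K-14 (R1), but K-14 never forms. K-14 would need H-37 and N-68 (R5), but N-68 never forms.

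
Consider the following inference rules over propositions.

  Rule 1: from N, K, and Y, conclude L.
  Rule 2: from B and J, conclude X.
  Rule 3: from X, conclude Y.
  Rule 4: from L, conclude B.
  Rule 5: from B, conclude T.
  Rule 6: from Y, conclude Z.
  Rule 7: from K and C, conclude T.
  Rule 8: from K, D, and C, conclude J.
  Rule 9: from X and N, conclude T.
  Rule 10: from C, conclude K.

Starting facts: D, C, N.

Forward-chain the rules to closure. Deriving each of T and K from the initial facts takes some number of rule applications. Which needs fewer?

K: C holds, so K follows (Rule 10). [1 rule application]
T: C holds, so K follows (Rule 10). From K and C, Rule 7 gives T. [2 rule applications]
K needs fewer.

K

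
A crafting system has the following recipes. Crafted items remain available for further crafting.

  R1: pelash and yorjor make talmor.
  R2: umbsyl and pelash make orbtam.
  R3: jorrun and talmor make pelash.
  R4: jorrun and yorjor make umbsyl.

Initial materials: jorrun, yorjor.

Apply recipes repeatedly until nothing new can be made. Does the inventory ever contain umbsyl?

Using R4, jorrun and yorjor make umbsyl.

Yes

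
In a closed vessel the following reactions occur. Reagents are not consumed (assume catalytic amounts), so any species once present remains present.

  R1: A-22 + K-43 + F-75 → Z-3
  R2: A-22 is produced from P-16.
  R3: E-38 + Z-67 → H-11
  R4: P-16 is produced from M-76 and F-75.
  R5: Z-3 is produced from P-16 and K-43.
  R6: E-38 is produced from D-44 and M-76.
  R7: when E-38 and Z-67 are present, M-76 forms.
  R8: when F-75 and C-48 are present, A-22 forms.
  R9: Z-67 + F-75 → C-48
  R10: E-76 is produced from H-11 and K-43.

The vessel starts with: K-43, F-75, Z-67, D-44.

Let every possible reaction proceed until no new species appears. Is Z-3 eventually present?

Yes

Z-67 and F-75 present → C-48 forms (R9).
F-75 and C-48 present → A-22 forms (R8).
A-22, K-43, and F-75 present → Z-3 forms (R1).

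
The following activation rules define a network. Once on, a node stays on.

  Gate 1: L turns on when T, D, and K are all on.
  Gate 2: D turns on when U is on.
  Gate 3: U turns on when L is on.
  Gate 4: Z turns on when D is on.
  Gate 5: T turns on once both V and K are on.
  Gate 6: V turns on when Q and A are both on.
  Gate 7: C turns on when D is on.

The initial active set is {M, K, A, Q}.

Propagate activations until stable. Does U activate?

No

U would need L (Gate 3), but L never turns on.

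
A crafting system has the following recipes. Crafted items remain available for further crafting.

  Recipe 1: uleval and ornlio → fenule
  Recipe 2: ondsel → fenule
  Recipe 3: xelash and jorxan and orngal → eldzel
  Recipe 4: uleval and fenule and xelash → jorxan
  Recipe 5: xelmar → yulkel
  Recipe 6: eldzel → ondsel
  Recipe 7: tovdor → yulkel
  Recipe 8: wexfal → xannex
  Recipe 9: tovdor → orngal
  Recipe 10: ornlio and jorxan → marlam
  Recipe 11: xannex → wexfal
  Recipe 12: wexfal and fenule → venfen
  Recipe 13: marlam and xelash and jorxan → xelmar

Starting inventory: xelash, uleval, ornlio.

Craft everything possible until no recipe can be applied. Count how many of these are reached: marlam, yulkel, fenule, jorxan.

4

uleval and ornlio → fenule (Recipe 1).
Using Recipe 4, uleval, fenule, and xelash make jorxan.
ornlio and jorxan → marlam (Recipe 10).
Using Recipe 13, marlam, xelash, and jorxan make xelmar.
xelmar → yulkel (Recipe 5).
marlam: reached.
yulkel: reached.
fenule: reached.
jorxan: reached.
All 4 are reached.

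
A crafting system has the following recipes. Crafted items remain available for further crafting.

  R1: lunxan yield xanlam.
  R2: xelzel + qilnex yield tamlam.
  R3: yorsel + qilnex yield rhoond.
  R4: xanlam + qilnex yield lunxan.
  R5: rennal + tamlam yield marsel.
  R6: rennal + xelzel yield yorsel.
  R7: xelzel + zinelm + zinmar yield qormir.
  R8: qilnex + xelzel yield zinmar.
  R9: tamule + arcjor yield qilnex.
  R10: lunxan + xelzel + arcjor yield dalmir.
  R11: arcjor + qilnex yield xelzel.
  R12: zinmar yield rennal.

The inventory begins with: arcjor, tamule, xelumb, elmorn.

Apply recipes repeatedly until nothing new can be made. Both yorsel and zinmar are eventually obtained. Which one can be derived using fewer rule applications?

zinmar

zinmar: Using R9, tamule and arcjor make qilnex. Using R11, arcjor and qilnex make xelzel. qilnex + xelzel → zinmar (R8). [3 rule applications]
yorsel: tamule + arcjor → qilnex (R9). arcjor + qilnex → xelzel (R11). Using R8, qilnex and xelzel make zinmar. zinmar → rennal (R12). rennal + xelzel → yorsel (R6). [5 rule applications]
zinmar needs fewer.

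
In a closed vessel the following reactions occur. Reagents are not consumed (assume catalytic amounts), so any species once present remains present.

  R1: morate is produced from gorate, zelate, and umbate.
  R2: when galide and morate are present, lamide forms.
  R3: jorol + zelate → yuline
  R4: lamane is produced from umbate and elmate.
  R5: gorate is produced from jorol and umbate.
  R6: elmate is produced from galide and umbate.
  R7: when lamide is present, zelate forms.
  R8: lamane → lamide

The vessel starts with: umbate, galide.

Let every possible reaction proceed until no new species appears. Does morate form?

morate would need gorate, zelate, and umbate (R1), but gorate never forms.

No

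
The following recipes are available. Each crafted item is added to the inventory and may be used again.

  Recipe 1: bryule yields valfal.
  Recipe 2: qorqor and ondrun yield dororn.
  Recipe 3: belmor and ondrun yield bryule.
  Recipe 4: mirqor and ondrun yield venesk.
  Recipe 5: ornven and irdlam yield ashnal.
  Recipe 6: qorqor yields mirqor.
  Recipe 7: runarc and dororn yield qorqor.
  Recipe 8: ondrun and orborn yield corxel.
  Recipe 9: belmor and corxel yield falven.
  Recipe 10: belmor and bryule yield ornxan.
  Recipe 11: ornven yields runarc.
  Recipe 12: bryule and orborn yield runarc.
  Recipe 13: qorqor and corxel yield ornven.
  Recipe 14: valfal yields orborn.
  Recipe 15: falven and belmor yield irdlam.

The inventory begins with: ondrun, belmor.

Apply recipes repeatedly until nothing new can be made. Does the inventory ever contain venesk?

venesk would need mirqor and ondrun (Recipe 4), but mirqor is never obtained.

No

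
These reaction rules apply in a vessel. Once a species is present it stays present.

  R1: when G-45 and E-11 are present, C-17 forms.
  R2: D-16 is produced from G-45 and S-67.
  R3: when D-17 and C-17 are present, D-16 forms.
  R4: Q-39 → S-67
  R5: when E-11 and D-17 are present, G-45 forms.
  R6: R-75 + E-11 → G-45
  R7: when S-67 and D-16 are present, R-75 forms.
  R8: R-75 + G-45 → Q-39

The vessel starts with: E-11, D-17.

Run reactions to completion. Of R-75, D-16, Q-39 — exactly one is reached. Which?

D-16

E-11 and D-17 present → G-45 forms (R5).
G-45 and E-11 present → C-17 forms (R1).
D-17 and C-17 present → D-16 forms (R3).
R-75 would need S-67 and D-16 (R7), but S-67 never forms. Q-39 would need R-75 and G-45 (R8), but R-75 never forms.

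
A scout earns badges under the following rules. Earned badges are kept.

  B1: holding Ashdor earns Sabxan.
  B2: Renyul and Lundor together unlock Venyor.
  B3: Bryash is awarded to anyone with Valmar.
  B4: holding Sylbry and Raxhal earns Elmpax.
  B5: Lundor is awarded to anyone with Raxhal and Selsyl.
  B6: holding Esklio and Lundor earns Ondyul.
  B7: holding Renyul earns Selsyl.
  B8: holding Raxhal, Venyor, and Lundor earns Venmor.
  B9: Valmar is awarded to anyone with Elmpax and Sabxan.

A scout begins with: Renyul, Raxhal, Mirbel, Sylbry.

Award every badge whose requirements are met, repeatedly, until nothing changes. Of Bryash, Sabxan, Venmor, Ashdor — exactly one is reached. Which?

With Renyul, Selsyl is earned (B7).
With Raxhal and Selsyl, Lundor is earned (B5).
With Renyul and Lundor, Venyor is earned (B2).
With Raxhal, Venyor, and Lundor, Venmor is earned (B8).
No rule produces Ashdor, and it is not given. Bryash would need Valmar (B3), but Valmar is never earned. Sabxan would need Ashdor (B1), but Ashdor is never earned.

Venmor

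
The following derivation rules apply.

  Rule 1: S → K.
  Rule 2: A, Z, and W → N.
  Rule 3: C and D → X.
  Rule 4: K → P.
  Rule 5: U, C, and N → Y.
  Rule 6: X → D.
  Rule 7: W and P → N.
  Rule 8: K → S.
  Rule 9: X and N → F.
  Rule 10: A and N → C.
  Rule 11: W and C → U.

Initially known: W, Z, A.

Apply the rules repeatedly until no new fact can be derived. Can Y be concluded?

Yes

From A, Z, and W, Rule 2 gives N.
From A and N, Rule 10 gives C.
From W and C, Rule 11 gives U.
From U, C, and N, Rule 5 gives Y.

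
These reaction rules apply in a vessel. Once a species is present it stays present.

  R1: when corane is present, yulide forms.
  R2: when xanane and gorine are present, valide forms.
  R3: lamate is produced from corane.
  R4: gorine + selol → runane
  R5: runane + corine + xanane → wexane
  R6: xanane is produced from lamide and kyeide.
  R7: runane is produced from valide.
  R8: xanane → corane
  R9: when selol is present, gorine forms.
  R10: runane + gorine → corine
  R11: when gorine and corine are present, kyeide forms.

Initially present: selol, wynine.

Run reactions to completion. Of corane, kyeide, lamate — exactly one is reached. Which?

kyeide

selol present → gorine forms (R9).
gorine and selol present → runane forms (R4).
runane and gorine present → corine forms (R10).
gorine and corine present → kyeide forms (R11).
lamate would need corane (R3), but corane never forms. corane would need xanane (R8), but xanane never forms.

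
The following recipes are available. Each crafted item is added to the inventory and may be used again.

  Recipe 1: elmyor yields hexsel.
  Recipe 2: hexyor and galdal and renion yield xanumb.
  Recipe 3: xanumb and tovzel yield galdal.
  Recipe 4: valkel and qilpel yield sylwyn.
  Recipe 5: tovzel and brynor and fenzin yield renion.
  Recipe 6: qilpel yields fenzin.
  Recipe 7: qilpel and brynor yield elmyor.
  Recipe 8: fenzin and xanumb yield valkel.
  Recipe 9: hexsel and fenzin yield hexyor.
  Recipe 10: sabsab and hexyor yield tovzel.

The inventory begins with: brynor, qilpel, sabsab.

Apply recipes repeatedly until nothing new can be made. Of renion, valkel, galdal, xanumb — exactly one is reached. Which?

qilpel and brynor → elmyor (Recipe 7).
Using Recipe 6, qilpel makes fenzin.
elmyor → hexsel (Recipe 1).
Using Recipe 9, hexsel and fenzin make hexyor.
Using Recipe 10, sabsab and hexyor make tovzel.
Using Recipe 5, tovzel, brynor, and fenzin make renion.
xanumb would need hexyor, galdal, and renion (Recipe 2), but galdal is never obtained. valkel would need fenzin and xanumb (Recipe 8), but xanumb is never obtained. galdal would need xanumb and tovzel (Recipe 3), but xanumb is never obtained.

renion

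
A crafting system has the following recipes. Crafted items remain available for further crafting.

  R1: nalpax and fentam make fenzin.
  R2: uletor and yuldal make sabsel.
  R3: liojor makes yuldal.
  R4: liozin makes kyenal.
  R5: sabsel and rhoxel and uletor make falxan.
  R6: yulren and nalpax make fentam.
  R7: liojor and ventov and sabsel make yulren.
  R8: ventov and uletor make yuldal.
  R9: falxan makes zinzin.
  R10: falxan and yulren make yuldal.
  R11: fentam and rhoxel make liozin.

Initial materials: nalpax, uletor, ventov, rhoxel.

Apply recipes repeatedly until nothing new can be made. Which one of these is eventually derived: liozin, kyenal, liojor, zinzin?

zinzin

ventov and uletor → yuldal (R8).
uletor and yuldal → sabsel (R2).
sabsel and rhoxel and uletor → falxan (R5).
falxan → zinzin (R9).
liozin would need fentam and rhoxel (R11), but fentam is never obtained. kyenal would need liozin (R4), but liozin is never obtained. No rule produces liojor, and it is not given.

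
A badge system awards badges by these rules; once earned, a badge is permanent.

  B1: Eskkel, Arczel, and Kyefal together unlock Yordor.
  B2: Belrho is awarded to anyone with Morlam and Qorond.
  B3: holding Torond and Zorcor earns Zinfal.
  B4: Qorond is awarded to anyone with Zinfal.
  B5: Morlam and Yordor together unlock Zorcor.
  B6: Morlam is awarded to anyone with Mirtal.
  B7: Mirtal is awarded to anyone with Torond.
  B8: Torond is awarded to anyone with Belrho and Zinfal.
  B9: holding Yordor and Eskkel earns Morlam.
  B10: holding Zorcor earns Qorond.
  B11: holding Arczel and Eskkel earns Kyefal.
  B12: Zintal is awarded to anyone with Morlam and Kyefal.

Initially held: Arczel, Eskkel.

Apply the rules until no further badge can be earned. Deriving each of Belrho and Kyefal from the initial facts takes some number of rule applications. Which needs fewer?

Kyefal: With Arczel and Eskkel, Kyefal is earned (B11). [1 rule application]
Belrho: With Arczel and Eskkel, Kyefal is earned (B11). With Eskkel, Arczel, and Kyefal, Yordor is earned (B1). With Yordor and Eskkel, Morlam is earned (B9). With Morlam and Yordor, Zorcor is earned (B5). With Zorcor, Qorond is earned (B10). With Morlam and Qorond, Belrho is earned (B2). [6 rule applications]
Kyefal needs fewer.

Kyefal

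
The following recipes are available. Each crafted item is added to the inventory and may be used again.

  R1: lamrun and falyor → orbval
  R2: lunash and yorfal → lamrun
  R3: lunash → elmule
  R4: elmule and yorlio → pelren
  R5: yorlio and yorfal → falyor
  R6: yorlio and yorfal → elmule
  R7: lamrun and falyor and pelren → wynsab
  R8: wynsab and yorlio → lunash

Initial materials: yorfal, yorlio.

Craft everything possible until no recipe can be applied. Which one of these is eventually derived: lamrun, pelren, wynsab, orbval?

yorlio and yorfal → elmule (R6).
Using R4, elmule and yorlio make pelren.
orbval would need lamrun and falyor (R1), but lamrun is never obtained. wynsab would need lamrun, falyor, and pelren (R7), but lamrun is never obtained. lamrun would need lunash and yorfal (R2), but lunash is never obtained.

pelren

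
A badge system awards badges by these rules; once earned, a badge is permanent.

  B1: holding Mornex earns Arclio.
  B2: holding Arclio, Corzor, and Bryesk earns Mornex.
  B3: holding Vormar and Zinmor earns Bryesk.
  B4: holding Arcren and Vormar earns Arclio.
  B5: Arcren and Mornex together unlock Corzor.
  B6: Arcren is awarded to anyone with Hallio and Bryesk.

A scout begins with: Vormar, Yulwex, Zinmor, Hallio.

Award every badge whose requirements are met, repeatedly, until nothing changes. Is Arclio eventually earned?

With Vormar and Zinmor, Bryesk is earned (B3).
With Hallio and Bryesk, Arcren is earned (B6).
With Arcren and Vormar, Arclio is earned (B4).

Yes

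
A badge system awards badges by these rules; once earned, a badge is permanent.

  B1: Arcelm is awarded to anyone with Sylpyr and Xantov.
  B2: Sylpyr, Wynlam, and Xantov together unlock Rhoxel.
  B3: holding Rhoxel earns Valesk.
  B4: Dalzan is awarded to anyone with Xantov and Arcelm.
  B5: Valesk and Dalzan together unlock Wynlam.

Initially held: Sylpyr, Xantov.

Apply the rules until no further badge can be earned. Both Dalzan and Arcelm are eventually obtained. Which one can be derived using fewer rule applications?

Arcelm: With Sylpyr and Xantov, Arcelm is earned (B1). [1 rule application]
Dalzan: With Sylpyr and Xantov, Arcelm is earned (B1). With Xantov and Arcelm, Dalzan is earned (B4). [2 rule applications]
Arcelm needs fewer.

Arcelm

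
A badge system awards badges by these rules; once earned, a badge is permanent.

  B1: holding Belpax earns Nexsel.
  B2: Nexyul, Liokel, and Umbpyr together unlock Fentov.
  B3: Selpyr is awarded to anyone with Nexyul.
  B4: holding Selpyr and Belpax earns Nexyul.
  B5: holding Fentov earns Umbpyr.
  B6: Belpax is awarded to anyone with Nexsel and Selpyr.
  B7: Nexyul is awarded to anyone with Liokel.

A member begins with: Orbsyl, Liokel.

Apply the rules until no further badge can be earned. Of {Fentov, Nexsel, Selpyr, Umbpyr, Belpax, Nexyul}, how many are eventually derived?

2

With Liokel, Nexyul is earned (B7).
With Nexyul, Selpyr is earned (B3).
Fentov would need Nexyul, Liokel, and Umbpyr (B2), but Umbpyr is never earned.
Nexsel would need Belpax (B1), but Belpax is never earned.
Selpyr: reached.
Umbpyr would need Fentov (B5), but Fentov is never earned.
Belpax would need Nexsel and Selpyr (B6), but Nexsel is never earned.
Nexyul: reached.
Reached: Selpyr and Nexyul — 2 of the 6.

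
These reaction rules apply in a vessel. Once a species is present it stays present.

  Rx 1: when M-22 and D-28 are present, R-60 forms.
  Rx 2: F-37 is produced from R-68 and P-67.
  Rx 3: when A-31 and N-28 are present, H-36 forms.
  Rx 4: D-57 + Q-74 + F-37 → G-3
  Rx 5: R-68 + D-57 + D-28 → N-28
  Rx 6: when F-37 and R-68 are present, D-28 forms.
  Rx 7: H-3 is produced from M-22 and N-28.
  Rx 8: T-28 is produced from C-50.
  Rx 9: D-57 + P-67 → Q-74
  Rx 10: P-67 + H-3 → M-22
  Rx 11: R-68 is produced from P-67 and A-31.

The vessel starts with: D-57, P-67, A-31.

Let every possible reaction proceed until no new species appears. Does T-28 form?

No

T-28 would need C-50 (Rx 8), but C-50 never forms.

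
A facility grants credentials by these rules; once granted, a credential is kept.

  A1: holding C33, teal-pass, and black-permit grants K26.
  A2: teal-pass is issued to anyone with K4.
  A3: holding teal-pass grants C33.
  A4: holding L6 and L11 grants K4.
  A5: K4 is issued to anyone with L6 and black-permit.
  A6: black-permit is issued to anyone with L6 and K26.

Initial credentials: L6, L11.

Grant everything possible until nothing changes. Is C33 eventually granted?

Holding L6 and L11 grants K4 (A4).
Holding K4 grants teal-pass (A2).
Holding teal-pass grants C33 (A3).

Yes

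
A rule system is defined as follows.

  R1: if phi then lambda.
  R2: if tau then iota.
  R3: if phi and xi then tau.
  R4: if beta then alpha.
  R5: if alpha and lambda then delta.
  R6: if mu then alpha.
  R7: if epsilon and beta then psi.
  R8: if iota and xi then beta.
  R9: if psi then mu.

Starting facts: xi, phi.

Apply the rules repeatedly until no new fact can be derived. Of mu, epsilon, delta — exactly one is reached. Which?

From phi, R1 gives lambda.
From phi and xi, R3 gives tau.
tau holds, so iota follows (R2).
From iota and xi, R8 gives beta.
From beta, R4 gives alpha.
From alpha and lambda, R5 gives delta.
No rule produces epsilon, and it is not given. mu would need psi (R9), but psi is never established.

delta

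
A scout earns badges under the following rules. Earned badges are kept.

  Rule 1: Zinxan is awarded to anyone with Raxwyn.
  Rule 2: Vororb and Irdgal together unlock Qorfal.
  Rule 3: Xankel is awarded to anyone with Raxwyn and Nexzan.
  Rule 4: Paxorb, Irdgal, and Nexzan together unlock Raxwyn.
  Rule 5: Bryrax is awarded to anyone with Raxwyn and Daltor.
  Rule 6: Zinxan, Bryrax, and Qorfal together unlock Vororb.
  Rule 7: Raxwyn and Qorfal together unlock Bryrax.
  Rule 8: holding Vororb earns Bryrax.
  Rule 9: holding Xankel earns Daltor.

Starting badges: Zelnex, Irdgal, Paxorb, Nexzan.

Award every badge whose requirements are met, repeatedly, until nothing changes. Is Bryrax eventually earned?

Yes

With Paxorb, Irdgal, and Nexzan, Raxwyn is earned (Rule 4).
With Raxwyn and Nexzan, Xankel is earned (Rule 3).
With Xankel, Daltor is earned (Rule 9).
With Raxwyn and Daltor, Bryrax is earned (Rule 5).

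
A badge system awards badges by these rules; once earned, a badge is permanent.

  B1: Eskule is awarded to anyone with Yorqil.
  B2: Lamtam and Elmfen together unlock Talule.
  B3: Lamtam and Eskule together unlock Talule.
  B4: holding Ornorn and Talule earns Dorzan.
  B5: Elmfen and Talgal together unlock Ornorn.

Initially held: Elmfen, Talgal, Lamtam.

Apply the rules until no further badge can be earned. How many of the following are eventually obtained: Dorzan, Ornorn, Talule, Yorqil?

With Elmfen and Talgal, Ornorn is earned (B5).
With Lamtam and Elmfen, Talule is earned (B2).
With Ornorn and Talule, Dorzan is earned (B4).
Dorzan: reached.
Ornorn: reached.
Talule: reached.
No rule produces Yorqil, and it is not given.
Reached: Dorzan, Ornorn, and Talule — 3 of the 4.

3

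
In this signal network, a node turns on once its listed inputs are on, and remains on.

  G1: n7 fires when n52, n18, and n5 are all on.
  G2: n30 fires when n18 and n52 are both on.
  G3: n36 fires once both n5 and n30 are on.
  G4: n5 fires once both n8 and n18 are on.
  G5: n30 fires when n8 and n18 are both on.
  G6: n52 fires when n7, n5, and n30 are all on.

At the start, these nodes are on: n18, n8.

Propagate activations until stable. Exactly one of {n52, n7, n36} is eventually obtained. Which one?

n36

n8 and n18 are on, so n30 fires (G5).
n8 and n18 are on, so n5 fires (G4).
G3: n5 and n30 on → n36 on.
n52 would need n7, n5, and n30 (G6), but n7 never turns on. n7 would need n52, n18, and n5 (G1), but n52 never turns on.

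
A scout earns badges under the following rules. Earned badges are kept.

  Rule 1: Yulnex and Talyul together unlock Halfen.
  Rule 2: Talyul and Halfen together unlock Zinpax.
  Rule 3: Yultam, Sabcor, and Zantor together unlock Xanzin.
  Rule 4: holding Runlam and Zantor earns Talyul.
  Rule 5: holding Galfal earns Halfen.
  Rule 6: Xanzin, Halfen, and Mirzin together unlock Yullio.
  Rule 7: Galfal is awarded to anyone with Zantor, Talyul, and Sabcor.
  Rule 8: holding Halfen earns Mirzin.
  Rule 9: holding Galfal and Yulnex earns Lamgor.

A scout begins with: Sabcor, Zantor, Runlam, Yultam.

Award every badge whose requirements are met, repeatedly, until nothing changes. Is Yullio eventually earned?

With Yultam, Sabcor, and Zantor, Xanzin is earned (Rule 3).
With Runlam and Zantor, Talyul is earned (Rule 4).
With Zantor, Talyul, and Sabcor, Galfal is earned (Rule 7).
With Galfal, Halfen is earned (Rule 5).
With Halfen, Mirzin is earned (Rule 8).
With Xanzin, Halfen, and Mirzin, Yullio is earned (Rule 6).

Yes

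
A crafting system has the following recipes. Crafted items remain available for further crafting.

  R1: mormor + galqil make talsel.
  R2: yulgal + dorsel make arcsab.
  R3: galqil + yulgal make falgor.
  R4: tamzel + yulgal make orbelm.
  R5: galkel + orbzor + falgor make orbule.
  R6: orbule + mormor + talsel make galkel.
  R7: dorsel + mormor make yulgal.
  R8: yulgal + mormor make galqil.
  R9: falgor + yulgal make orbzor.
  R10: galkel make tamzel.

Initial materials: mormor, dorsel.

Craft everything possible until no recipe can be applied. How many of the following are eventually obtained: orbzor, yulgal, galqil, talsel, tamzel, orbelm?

dorsel + mormor → yulgal (R7).
Using R8, yulgal and mormor make galqil.
Using R1, mormor and galqil make talsel.
Using R3, galqil and yulgal make falgor.
falgor + yulgal → orbzor (R9).
orbzor: reached.
yulgal: reached.
galqil: reached.
talsel: reached.
tamzel would need galkel (R10), but galkel is never obtained.
orbelm would need tamzel and yulgal (R4), but tamzel is never obtained.
Reached: orbzor, yulgal, galqil, and talsel — 4 of the 6.

4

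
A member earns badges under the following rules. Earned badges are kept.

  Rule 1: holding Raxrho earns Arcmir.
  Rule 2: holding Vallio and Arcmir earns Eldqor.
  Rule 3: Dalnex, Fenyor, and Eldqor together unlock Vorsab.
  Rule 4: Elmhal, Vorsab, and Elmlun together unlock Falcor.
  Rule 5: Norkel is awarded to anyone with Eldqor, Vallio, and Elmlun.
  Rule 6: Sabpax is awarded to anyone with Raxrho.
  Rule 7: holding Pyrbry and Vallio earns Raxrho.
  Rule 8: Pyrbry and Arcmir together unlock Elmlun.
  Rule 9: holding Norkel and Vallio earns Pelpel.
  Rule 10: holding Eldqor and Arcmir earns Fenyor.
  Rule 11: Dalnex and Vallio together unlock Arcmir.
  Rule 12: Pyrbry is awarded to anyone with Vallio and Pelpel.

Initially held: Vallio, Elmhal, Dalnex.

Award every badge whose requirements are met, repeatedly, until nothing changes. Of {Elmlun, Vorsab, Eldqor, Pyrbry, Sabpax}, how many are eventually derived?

With Dalnex and Vallio, Arcmir is earned (Rule 11).
With Vallio and Arcmir, Eldqor is earned (Rule 2).
With Eldqor and Arcmir, Fenyor is earned (Rule 10).
With Dalnex, Fenyor, and Eldqor, Vorsab is earned (Rule 3).
Elmlun would need Pyrbry and Arcmir (Rule 8), but Pyrbry is never earned.
Vorsab: reached.
Eldqor: reached.
Pyrbry would need Vallio and Pelpel (Rule 12), but Pelpel is never earned.
Sabpax would need Raxrho (Rule 6), but Raxrho is never earned.
Reached: Vorsab and Eldqor — 2 of the 5.

2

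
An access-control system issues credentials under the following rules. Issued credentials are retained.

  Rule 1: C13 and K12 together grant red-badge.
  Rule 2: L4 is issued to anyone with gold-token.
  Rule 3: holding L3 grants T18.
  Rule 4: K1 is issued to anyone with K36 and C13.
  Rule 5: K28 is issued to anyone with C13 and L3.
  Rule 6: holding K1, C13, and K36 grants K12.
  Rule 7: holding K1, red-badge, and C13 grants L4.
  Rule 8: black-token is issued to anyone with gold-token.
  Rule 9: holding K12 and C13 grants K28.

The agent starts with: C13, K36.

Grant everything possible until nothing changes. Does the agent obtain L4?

Holding K36 and C13 grants K1 (Rule 4).
Holding K1, C13, and K36 grants K12 (Rule 6).
Holding C13 and K12 grants red-badge (Rule 1).
Holding K1, red-badge, and C13 grants L4 (Rule 7).

Yes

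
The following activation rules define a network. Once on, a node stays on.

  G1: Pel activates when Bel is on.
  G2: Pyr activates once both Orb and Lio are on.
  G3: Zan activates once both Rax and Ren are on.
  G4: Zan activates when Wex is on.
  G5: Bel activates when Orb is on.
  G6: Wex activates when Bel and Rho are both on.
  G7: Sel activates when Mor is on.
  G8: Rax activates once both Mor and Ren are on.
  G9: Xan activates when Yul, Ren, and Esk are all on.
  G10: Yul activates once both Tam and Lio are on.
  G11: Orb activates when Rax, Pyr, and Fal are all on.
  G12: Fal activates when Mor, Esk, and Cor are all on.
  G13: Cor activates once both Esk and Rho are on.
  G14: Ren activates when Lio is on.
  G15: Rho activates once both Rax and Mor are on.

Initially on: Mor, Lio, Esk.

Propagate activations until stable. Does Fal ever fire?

G14: Lio on → Ren on.
Mor and Ren are on, so Rax activates (G8).
G15: Rax and Mor on → Rho on.
G13: Esk and Rho on → Cor on.
G12: Mor, Esk, and Cor on → Fal on.

Yes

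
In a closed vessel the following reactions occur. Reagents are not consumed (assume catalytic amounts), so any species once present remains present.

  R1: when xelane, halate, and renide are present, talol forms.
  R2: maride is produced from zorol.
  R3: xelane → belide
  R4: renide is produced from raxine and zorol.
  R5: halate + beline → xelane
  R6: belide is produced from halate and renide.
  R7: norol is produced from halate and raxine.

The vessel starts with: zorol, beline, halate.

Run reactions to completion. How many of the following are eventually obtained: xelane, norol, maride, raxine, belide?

3

zorol present → maride forms (R2).
halate and beline present → xelane forms (R5).
xelane present → belide forms (R3).
xelane: reached.
norol would need halate and raxine (R7), but raxine never forms.
maride: reached.
No rule produces raxine, and it is not given.
belide: reached.
Reached: xelane, maride, and belide — 3 of the 5.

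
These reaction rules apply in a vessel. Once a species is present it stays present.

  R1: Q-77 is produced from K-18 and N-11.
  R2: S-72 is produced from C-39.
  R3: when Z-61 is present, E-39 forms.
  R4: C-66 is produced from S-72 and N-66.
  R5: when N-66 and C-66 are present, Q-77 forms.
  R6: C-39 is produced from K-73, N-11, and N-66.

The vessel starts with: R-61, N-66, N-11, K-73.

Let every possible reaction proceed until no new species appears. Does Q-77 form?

Yes

K-73, N-11, and N-66 present → C-39 forms (R6).
C-39 present → S-72 forms (R2).
S-72 and N-66 present → C-66 forms (R4).
N-66 and C-66 present → Q-77 forms (R5).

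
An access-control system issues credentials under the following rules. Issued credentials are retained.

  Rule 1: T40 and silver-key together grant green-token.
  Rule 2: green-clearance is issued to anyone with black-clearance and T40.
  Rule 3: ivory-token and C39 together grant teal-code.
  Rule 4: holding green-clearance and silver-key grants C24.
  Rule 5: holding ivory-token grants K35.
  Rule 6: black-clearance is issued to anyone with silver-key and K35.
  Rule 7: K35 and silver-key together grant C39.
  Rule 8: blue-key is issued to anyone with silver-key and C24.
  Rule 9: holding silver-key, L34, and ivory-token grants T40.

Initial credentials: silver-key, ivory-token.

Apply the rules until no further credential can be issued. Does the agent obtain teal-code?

Yes

Holding ivory-token grants K35 (Rule 5).
Holding K35 and silver-key grants C39 (Rule 7).
Holding ivory-token and C39 grants teal-code (Rule 3).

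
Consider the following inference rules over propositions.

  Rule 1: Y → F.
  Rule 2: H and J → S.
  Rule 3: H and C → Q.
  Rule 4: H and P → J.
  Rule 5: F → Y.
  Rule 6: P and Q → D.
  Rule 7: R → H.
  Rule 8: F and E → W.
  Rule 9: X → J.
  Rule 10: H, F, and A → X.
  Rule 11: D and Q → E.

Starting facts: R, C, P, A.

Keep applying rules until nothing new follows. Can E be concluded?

Yes

R holds, so H follows (Rule 7).
H and C hold, so Q follows (Rule 3).
From P and Q, Rule 6 gives D.
From D and Q, Rule 11 gives E.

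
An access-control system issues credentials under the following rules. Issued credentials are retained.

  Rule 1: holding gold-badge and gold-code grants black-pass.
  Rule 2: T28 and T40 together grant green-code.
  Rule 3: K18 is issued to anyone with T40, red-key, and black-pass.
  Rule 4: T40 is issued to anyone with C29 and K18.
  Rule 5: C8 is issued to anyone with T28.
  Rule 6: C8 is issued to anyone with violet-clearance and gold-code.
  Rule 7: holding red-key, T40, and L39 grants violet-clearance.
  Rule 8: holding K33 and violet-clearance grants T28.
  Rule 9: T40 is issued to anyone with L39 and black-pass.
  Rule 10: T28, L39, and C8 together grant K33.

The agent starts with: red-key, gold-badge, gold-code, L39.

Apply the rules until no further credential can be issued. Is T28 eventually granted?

T28 would need K33 and violet-clearance (Rule 8), but K33 is never granted.

No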